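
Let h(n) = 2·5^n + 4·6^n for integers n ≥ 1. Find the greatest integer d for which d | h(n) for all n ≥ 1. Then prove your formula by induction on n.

Computing the first values: h(1) = 34 and h(2) = 194; gcd(34, 194) = 2, so d ≤ 2.
We prove 2 | 2·5^n + 4·6^n for all n ≥ 1 by induction on n.
For the base case n = 1: h(1) = 34 = 2·(17), so 2 | h(1).
Inductive step: suppose the statement holds for some k ≥ 1, i.e. 2 | h(k). Then
h(k+1) − 6·h(k) = (2·5^(k+1) + 4·6^(k+1)) − 6·(2·5^k + 4·6^k) = (2)·5^k·(5 − 6) = (-2)·5^k. Since 2 | h(k) by the inductive hypothesis, 2 | 6·h(k); and 2 | -2 since -2 = 2·-1. Therefore 2 | h(k+1).
Hence, by induction on n, the claim holds for every n ≥ 1.
Therefore the largest such d is 2.

d = 2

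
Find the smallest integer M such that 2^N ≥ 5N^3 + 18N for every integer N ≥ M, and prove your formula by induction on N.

M = 14

At N = 13: 8192 < 11219, so the inequality fails and M ≥ 14. We prove 2^N ≥ 5N^3 + 18N for all N ≥ 14.
Base case (N = 14): 2^N = 16384 and 5N^3 + 18N = 13972, so 16384 ≥ 13972.
For the inductive step, assume it holds for an arbitrary r ≥ 14, so 2^r ≥ 5r^3 + 18r.
Then 2^(r + 1) = 2·(2^r) ≥ 2·(5r^3 + 18r).
Also, for r ≥ 14 we have 2·(5r^3 + 18r) ≥ 5(r+1)^3 + 18(r+1), since 2·(5r^3 + 18r) − (5(r+1)^3 + 18(r+1)) = 5r^3 - 15r^2 + 3r - 23, which is nonnegative for all r ≥ 14.
Combining, 2^(r + 1) ≥ 5(r+1)^3 + 18(r+1).
By the principle of mathematical induction, the result holds for all N ≥ 14.
Hence the smallest such M is 14.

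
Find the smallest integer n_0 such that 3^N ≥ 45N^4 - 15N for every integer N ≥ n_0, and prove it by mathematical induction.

At N = 12: 531441 < 932940, so the inequality fails and n_0 ≥ 13. We prove 3^N ≥ 45N^4 - 15N for all N ≥ 13.
When N = 13: 3^N = 1594323 and 45N^4 - 15N = 1285050, so 1594323 ≥ 1285050.
Suppose the result is true for N = j, so 3^j ≥ 45j^4 - 15j.
Then 3^(j + 1) = 3·(3^j) ≥ 3·(45j^4 - 15j).
Also, for j ≥ 13 we have 3·(45j^4 - 15j) ≥ 45(j+1)^4 - 15(j+1), since 3·(45j^4 - 15j) − (45(j+1)^4 - 15(j+1)) = 90j^4 - 180j^3 - 270j^2 - 210j - 30, which is nonnegative for all j ≥ 13.
Combining, 3^(j + 1) ≥ 45(j+1)^4 - 15(j+1).
Hence, by induction on N, the claim holds for every N ≥ 13.
Hence the smallest such n_0 is 13.

n_0 = 13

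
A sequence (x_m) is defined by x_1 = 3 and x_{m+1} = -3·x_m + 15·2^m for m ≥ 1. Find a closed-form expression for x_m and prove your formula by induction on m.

x_m = (-3)^m + 3·2^m

Computing the first terms: x_1 = 3, x_2 = 21, x_3 = -3. This suggests x_m = (-3)^m + 3·2^m.
When m = 1: the formula gives 3 = 3 = x_1.
Suppose the result is true for m = p, so x_p = (-3)^p + 3·2^p.
Then x_{p+1} = -3·x_p + 15·2^p = -3·((-3)^p + 3·2^p) + 15·2^p = (-3)^(p + 1) + 3·2^(p + 1),
which is the claimed formula at m = p+1.
By the principle of mathematical induction, the result holds for all m ≥ 1.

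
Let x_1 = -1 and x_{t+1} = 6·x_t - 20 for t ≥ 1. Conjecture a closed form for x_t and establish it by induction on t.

Computing the first terms: x_1 = -1, x_2 = -26, x_3 = -176. This suggests x_t = -5·6^(t - 1) + 4.
Base case (t = 1): the formula gives -1 = -1 = x_1.
For the inductive step, assume it holds for an arbitrary k ≥ 1, so x_k = -5·6^(k - 1) + 4.
Then x_{k+1} = 6·x_k - 20 = 6·(-5·6^(k - 1) + 4) - 20 = -5·6^k + 4 = -5·6^((k+1) - 1) + 4,
which is the claimed formula at t = k+1.
This completes the induction.

x_t = -5·6^(t - 1) + 4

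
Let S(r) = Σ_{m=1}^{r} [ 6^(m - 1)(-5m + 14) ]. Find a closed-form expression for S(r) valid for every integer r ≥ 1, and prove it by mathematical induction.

S(r) = 6^r(-r + 3) - 3

We claim S(r) = 6^r(-r + 3) - 3 for all r ≥ 1.
For the base case r = 1: S(1) = 9, and the closed form gives 9. They agree.
For the inductive step, assume it holds for an arbitrary m ≥ 1, so S(m) = 6^m(-m + 3) - 3.
Then S(m+1) = S(m) + (6^m(-5m + 9)) = (6^m(-m + 3) - 3) + (6^m(-5m + 9)).
Simplifying, S(m+1) = -6·6^m·m + 12·6^m - 3 = 6^(m+1)(-(m+1) + 3) - 3,
which is the closed form with r = m+1.
By the principle of mathematical induction, the result holds for all r ≥ 1.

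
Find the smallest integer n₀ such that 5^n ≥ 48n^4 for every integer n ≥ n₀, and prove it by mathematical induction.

At n = 7: 78125 < 115248, so the inequality fails and n₀ ≥ 8. We prove 5^n ≥ 48n^4 for all n ≥ 8.
Base case (n = 8): 5^n = 390625 and 48n^4 = 196608, so 390625 ≥ 196608.
Inductive step: suppose the statement holds for some p ≥ 8, so 5^p ≥ 48p^4.
Then 5^(p + 1) = 5·(5^p) ≥ 5·(48p^4).
Also, for p ≥ 8 we have 5·(48p^4) ≥ 48(p+1)^4, since 5 ≥ (1 + 1/p)^4 for all p ≥ 8.
Combining, 5^(p + 1) ≥ 48(p+1)^4.
Hence, by induction on n, the claim holds for every n ≥ 8.
Hence the smallest such n₀ is 8.

n₀ = 8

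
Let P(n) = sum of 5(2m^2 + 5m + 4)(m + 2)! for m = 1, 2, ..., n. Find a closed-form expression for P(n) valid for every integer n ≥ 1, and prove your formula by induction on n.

P(n) = (10n + 5)(n + 3)! - 30

We claim P(n) = (10n + 5)(n + 3)! - 30 for all n ≥ 1.
For the base case n = 1: P(1) = 330, and the closed form gives 330. They agree.
Inductive step: assume the claim holds for n = m, so P(m) = (10m + 5)(m + 3)! - 30.
Then P(m+1) = P(m) + (5(2m^2 + 9m + 11)(m + 3)!) = ((10m + 5)(m + 3)! - 30) + (5(2m^2 + 9m + 11)(m + 3)!).
Simplifying, P(m+1) = (10(m+1) + 5)((m+1) + 3)! - 30,
which is the closed form with n = m+1.
By induction, the statement is established for all n ≥ 1.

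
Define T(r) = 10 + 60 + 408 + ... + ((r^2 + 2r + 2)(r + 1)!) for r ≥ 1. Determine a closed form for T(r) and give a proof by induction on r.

T(r) = (r + 1)(r + 2)! - 2

We claim T(r) = (r + 1)(r + 2)! - 2 for all r ≥ 1.
For the base case r = 1: T(1) = 10, and the closed form gives 10. They agree.
For the inductive step, assume it holds for an arbitrary p ≥ 1, so T(p) = (p + 1)(p + 2)! - 2.
Then T(p+1) = T(p) + ((p^2 + 4p + 5)(p + 2)!) = ((p + 1)(p + 2)! - 2) + ((p^2 + 4p + 5)(p + 2)!).
Simplifying, T(p+1) = ((p+1) + 1)((p+1) + 2)! - 2,
which is the closed form with r = p+1.
By induction, the statement is established for all r ≥ 1.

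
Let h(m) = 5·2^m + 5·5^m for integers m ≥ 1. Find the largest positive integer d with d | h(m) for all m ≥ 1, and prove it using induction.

d = 5

Computing the first values: h(1) = 35 and h(2) = 145; gcd(35, 145) = 5, so d ≤ 5.
We prove 5 | 5·2^m + 5·5^m for all m ≥ 1 by induction on m.
When m = 1: h(1) = 35 = 5·(7), so 5 | h(1).
Inductive step: assume the claim holds for m = k, i.e. 5 | h(k). Then
h(k+1) − 5·h(k) = (5·2^(k+1) + 5·5^(k+1)) − 5·(5·2^k + 5·5^k) = (5)·2^k·(2 − 5) = (-15)·2^k. Since 5 | h(k) by the inductive hypothesis, 5 | 5·h(k); and 5 | -15 since -15 = 5·-3. Therefore 5 | h(k+1).
This completes the induction.
Therefore the largest such d is 5.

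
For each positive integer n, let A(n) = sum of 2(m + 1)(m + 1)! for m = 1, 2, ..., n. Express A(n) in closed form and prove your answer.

We claim A(n) = 2(n + 2)! - 4 for all n ≥ 1.
Base case (n = 1): A(1) = 8, and the closed form gives 8. They agree.
For the inductive step, assume it holds for an arbitrary m ≥ 1, so A(m) = 2(m + 2)! - 4.
Then A(m+1) = A(m) + (2(m + 2)(m + 2)!) = (2(m + 2)! - 4) + (2(m + 2)(m + 2)!).
Simplifying, A(m+1) = 2((m+1) + 2)! - 4,
which is the closed form with n = m+1.
By the principle of mathematical induction, the result holds for all n ≥ 1.

A(n) = 2(n + 2)! - 4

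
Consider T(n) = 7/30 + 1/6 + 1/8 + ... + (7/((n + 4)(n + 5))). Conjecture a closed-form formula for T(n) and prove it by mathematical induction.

We claim T(n) = 7n/(5(n + 5)) for all n ≥ 1.
Base step (n = 1): T(1) = 7/30, and the closed form gives 7/30. They agree.
For the inductive step, assume it holds for an arbitrary k ≥ 1, so T(k) = 7k/(5(k + 5)).
Then T(k+1) = T(k) + (7/((k + 5)(k + 6))) = (7k/(5(k + 5))) + (7/((k + 5)(k + 6))).
Simplifying, T(k+1) = 7(k + 1)/(5(k + 6)) = 7(k+1)/(5((k+1) + 5)),
which is the closed form with n = k+1.
This completes the induction.

T(n) = 7n/(5(n + 5))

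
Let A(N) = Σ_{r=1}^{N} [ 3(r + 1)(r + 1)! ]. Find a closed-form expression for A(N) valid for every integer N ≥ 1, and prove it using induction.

A(N) = 3(N + 2)! - 6

We claim A(N) = 3(N + 2)! - 6 for all N ≥ 1.
Base step (N = 1): A(1) = 12, and the closed form gives 12. They agree.
Inductive step: suppose the statement holds for some r ≥ 1, so A(r) = 3(r + 2)! - 6.
Then A(r+1) = A(r) + (3(r + 2)(r + 2)!) = (3(r + 2)! - 6) + (3(r + 2)(r + 2)!).
Simplifying, A(r+1) = 3((r+1) + 2)! - 6,
which is the closed form with N = r+1.
Hence, by induction on N, the claim holds for every N ≥ 1.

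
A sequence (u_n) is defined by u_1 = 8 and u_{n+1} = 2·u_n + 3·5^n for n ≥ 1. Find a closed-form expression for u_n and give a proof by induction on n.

Computing the first terms: u_1 = 8, u_2 = 31, u_3 = 137. This suggests u_n = 3·2^(n - 1) + 5^n.
For the base case n = 1: the formula gives 8 = 8 = u_1.
Inductive step: suppose the statement holds for some i ≥ 1, so u_i = 3·2^(i - 1) + 5^i.
Then u_{i+1} = 2·u_i + 3·5^i = 2·(3·2^(i - 1) + 5^i) + 3·5^i = 3·2^i + 5^(i + 1) = 3·2^((i+1) - 1) + 5^(i+1),
which is the claimed formula at n = i+1.
By induction, the statement is established for all n ≥ 1.

u_n = 3·2^(n - 1) + 5^n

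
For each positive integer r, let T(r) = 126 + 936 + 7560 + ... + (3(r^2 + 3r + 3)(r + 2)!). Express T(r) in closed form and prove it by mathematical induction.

T(r) = (3r + 3)(r + 3)! - 18

We claim T(r) = (3r + 3)(r + 3)! - 18 for all r ≥ 1.
When r = 1: T(1) = 126, and the closed form gives 126. They agree.
Suppose the result is true for r = m, so T(m) = (3m + 3)(m + 3)! - 18.
Then T(m+1) = T(m) + (3(m^2 + 5m + 7)(m + 3)!) = ((3m + 3)(m + 3)! - 18) + (3(m^2 + 5m + 7)(m + 3)!).
Simplifying, T(m+1) = (3(m+1) + 3)((m+1) + 3)! - 18,
which is the closed form with r = m+1.
By induction, the statement is established for all r ≥ 1.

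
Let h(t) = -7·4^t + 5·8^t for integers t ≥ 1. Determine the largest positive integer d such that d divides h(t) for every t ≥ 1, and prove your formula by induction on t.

Computing the first values: h(1) = 12 and h(2) = 208; gcd(12, 208) = 4, so d ≤ 4.
We prove 4 | -7·4^t + 5·8^t for all t ≥ 1 by induction on t.
For the base case t = 1: h(1) = 12 = 4·(3), so 4 | h(1).
Inductive step: assume the claim holds for t = j, i.e. 4 | h(j). Then
h(j+1) − 8·h(j) = (-7·4^(j+1) + 5·8^(j+1)) − 8·(-7·4^j + 5·8^j) = (-7)·4^j·(4 − 8) = (28)·4^j. Since 4 | h(j) by the inductive hypothesis, 4 | 8·h(j); and 4 | 28 since 28 = 4·7. Therefore 4 | h(j+1).
By the principle of mathematical induction, the result holds for all t ≥ 1.
Therefore the largest such d is 4.

d = 4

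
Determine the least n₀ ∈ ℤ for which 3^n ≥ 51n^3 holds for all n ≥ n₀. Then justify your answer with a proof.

At n = 9: 19683 < 37179, so the inequality fails and n₀ ≥ 10. We prove 3^n ≥ 51n^3 for all n ≥ 10.
Base step (n = 10): 3^n = 59049 and 51n^3 = 51000, so 59049 ≥ 51000.
Suppose the result is true for n = p, so 3^p ≥ 51p^3.
Then 3^(p + 1) = 3·(3^p) ≥ 3·(51p^3).
Also, for p ≥ 10 we have 3·(51p^3) ≥ 51(p+1)^3, since 3 ≥ (1 + 1/p)^3 for all p ≥ 10.
Combining, 3^(p + 1) ≥ 51(p+1)^3.
By induction, the statement is established for all n ≥ 10.
Hence the smallest such n₀ is 10.

n₀ = 10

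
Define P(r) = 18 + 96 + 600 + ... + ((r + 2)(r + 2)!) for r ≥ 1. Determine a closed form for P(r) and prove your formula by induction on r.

P(r) = (r + 3)! - 6

We claim P(r) = (r + 3)! - 6 for all r ≥ 1.
When r = 1: P(1) = 18, and the closed form gives 18. They agree.
Inductive step: suppose the statement holds for some m ≥ 1, so P(m) = (m + 3)! - 6.
Then P(m+1) = P(m) + ((m + 3)(m + 3)!) = ((m + 3)! - 6) + ((m + 3)(m + 3)!).
Simplifying, P(m+1) = ((m+1) + 3)! - 6,
which is the closed form with r = m+1.
Hence, by induction on r, the claim holds for every r ≥ 1.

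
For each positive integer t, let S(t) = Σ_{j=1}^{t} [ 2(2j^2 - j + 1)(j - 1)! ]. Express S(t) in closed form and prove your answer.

We claim S(t) = (4t + 2)t! - 2 for all t ≥ 1.
Base step (t = 1): S(1) = 4, and the closed form gives 4. They agree.
Inductive step: assume the claim holds for t = j, so S(j) = (4j + 2)j! - 2.
Then S(j+1) = S(j) + (2(2j^2 + 3j + 2)j!) = ((4j + 2)j! - 2) + (2(2j^2 + 3j + 2)j!).
Simplifying, S(j+1) = (4(j+1) + 2)(j+1)! - 2,
which is the closed form with t = j+1.
By induction, the statement is established for all t ≥ 1.

S(t) = (4t + 2)t! - 2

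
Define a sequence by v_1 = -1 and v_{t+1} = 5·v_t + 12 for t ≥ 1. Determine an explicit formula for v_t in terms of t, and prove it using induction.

Computing the first terms: v_1 = -1, v_2 = 7, v_3 = 47. This suggests v_t = 2·5^(t - 1) - 3.
For the base case t = 1: the formula gives -1 = -1 = v_1.
For the inductive step, assume it holds for an arbitrary k ≥ 1, so v_k = 2·5^(k - 1) - 3.
Then v_{k+1} = 5·v_k + 12 = 5·(2·5^(k - 1) - 3) + 12 = 2·5^k - 3 = 2·5^((k+1) - 1) - 3,
which is the claimed formula at t = k+1.
This completes the induction.

v_t = 2·5^(t - 1) - 3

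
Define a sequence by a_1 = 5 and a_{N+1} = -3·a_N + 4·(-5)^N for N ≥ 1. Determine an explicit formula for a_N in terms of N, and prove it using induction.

Computing the first terms: a_1 = 5, a_2 = -35, a_3 = 205. This suggests a_N = -5(-3)^(N - 1) - 2(-5)^N.
Base step (N = 1): the formula gives 5 = 5 = a_1.
Suppose the result is true for N = i, so a_i = -5(-3)^(i - 1) - 2(-5)^i.
Then a_{i+1} = -3·a_i + 4·(-5)^i = -3·(-5(-3)^(i - 1) - 2(-5)^i) + 4·(-5)^i = -5(-3)^i - 2(-5)^(i + 1) = -5(-3)^((i+1) - 1) - 2(-5)^(i+1),
which is the claimed formula at N = i+1.
By the principle of mathematical induction, the result holds for all N ≥ 1.

a_N = -5(-3)^(N - 1) - 2(-5)^N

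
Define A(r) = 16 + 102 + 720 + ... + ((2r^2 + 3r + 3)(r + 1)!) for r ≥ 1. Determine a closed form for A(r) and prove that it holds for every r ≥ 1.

A(r) = (2r + 1)(r + 2)! - 2

We claim A(r) = (2r + 1)(r + 2)! - 2 for all r ≥ 1.
When r = 1: A(1) = 16, and the closed form gives 16. They agree.
Inductive step: suppose the statement holds for some j ≥ 1, so A(j) = (2j + 1)(j + 2)! - 2.
Then A(j+1) = A(j) + ((2j^2 + 7j + 8)(j + 2)!) = ((2j + 1)(j + 2)! - 2) + ((2j^2 + 7j + 8)(j + 2)!).
Simplifying, A(j+1) = (2(j+1) + 1)((j+1) + 2)! - 2,
which is the closed form with r = j+1.
Hence, by induction on r, the claim holds for every r ≥ 1.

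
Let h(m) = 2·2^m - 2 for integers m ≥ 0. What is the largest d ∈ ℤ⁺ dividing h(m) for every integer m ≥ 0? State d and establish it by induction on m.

d = 2

Computing the first values: h(0) = 0 and h(1) = 2; gcd(0, 2) = 2, so d ≤ 2.
We prove 2 | 2·2^m - 2 for all m ≥ 0 by induction on m.
For the base case m = 0: h(0) = 0 = 2·(0), so 2 | h(0).
For the inductive step, assume it holds for an arbitrary p ≥ 0, i.e. 2 | h(p). Then
h(p+1) = 2·2^(p+1) - 2 = 2·(2·2^p - 2) + 2 = 2·h(p) + 2. The first term is divisible by 2 by the inductive hypothesis, and 2 is divisible by 2. Hence 2 | h(p+1).
By the principle of mathematical induction, the result holds for all m ≥ 0.
Therefore the largest such d is 2.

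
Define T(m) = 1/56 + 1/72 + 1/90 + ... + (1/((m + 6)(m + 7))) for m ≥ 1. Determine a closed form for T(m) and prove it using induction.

T(m) = m/(7(m + 7))

We claim T(m) = m/(7(m + 7)) for all m ≥ 1.
For the base case m = 1: T(1) = 1/56, and the closed form gives 1/56. They agree.
For the inductive step, assume it holds for an arbitrary p ≥ 1, so T(p) = p/(7(p + 7)).
Then T(p+1) = T(p) + (1/((p + 7)(p + 8))) = (p/(7(p + 7))) + (1/((p + 7)(p + 8))).
Simplifying, T(p+1) = (p + 1)/(7(p + 8)) = (p+1)/(7((p+1) + 7)),
which is the closed form with m = p+1.
Hence, by induction on m, the claim holds for every m ≥ 1.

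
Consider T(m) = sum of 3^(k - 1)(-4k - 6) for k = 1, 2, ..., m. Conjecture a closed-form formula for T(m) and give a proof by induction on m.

T(m) = -2·3^m(m + 1) + 2

We claim T(m) = -2·3^m(m + 1) + 2 for all m ≥ 1.
Base step (m = 1): T(1) = -10, and the closed form gives -10. They agree.
Suppose the result is true for m = k, so T(k) = -2·3^k(k + 1) + 2.
Then T(k+1) = T(k) + (3^k(-4k - 10)) = (-2·3^k(k + 1) + 2) + (3^k(-4k - 10)).
Simplifying, T(k+1) = -6·3^k·k - 12·3^k + 2 = -2·3^(k+1)((k+1) + 1) + 2,
which is the closed form with m = k+1.
By the principle of mathematical induction, the result holds for all m ≥ 1.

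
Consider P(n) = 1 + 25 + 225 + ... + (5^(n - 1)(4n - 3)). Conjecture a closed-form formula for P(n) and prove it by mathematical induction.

P(n) = 5^n(n - 1) + 1

We claim P(n) = 5^n(n - 1) + 1 for all n ≥ 1.
Base step (n = 1): P(1) = 1, and the closed form gives 1. They agree.
Suppose the result is true for n = j, so P(j) = 5^j(j - 1) + 1.
Then P(j+1) = P(j) + (5^j(4j + 1)) = (5^j(j - 1) + 1) + (5^j(4j + 1)).
Simplifying, P(j+1) = 5^(j + 1)j + 1 = 5^(j+1)((j+1) - 1) + 1,
which is the closed form with n = j+1.
Hence, by induction on n, the claim holds for every n ≥ 1.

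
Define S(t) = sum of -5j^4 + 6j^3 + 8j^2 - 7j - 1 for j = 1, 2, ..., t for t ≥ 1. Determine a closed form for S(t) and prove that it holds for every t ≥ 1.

We claim S(t) = -t(t^4 + t^3 - 4t^2 - 2t + 3) for all t ≥ 1.
For the base case t = 1: S(1) = 1, and the closed form gives 1. They agree.
Suppose the result is true for t = j, so S(j) = j(-j^4 - j^3 + 4j^2 + 2j - 3).
Then S(j+1) = S(j) + (-5j^4 - 14j^3 - 4j^2 + 7j + 1) = (j(-j^4 - j^3 + 4j^2 + 2j - 3)) + (-5j^4 - 14j^3 - 4j^2 + 7j + 1).
Simplifying, S(j+1) = -(j + 1)(j^4 + 5j^3 + 5j^2 - 3j - 1) = -(j+1)((j+1)^4 + (j+1)^3 - 4(j+1)^2 - 2(j+1) + 3),
which is the closed form with t = j+1.
Hence, by induction on t, the claim holds for every t ≥ 1.

S(t) = -t(t^4 + t^3 - 4t^2 - 2t + 3)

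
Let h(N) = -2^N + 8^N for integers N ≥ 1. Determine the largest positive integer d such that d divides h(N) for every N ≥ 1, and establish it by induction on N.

Computing the first values: h(1) = 6 and h(2) = 60; gcd(6, 60) = 6, so d ≤ 6.
We prove 6 | -2^N + 8^N for all N ≥ 1 by induction on N.
Base step (N = 1): h(1) = 6 = 6·(1), so 6 | h(1).
Inductive step: assume the claim holds for N = r, i.e. 6 | h(r). Then
8^{r+1} − 2^{r+1} = 8·8^r − 2·2^r = 8·(8^r − 2^r) + (6)·2^r. The first term is divisible by 6 by the inductive hypothesis, and the second term (6)·2^r is divisible by 6 since 6 | 6. Hence 6 | h(r+1).
By induction, the statement is established for all N ≥ 1.
Therefore the largest such d is 6.

d = 6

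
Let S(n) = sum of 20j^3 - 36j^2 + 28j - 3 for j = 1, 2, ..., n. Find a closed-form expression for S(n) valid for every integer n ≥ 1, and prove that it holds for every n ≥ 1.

We claim S(n) = n(5n^3 - 2n^2 + n + 5) for all n ≥ 1.
When n = 1: S(1) = 9, and the closed form gives 9. They agree.
Inductive step: assume the claim holds for n = j, so S(j) = j(5j^3 - 2j^2 + j + 5).
Then S(j+1) = S(j) + (20j^3 + 24j^2 + 16j + 9) = (j(5j^3 - 2j^2 + j + 5)) + (20j^3 + 24j^2 + 16j + 9).
Simplifying, S(j+1) = (j + 1)(5j^3 + 13j^2 + 12j + 9) = (j+1)(5(j+1)^3 - 2(j+1)^2 + (j+1) + 5),
which is the closed form with n = j+1.
Hence, by induction on n, the claim holds for every n ≥ 1.

S(n) = n(5n^3 - 2n^2 + n + 5)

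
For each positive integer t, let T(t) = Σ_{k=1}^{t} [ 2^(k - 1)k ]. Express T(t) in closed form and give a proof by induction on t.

T(t) = 2^t(t - 1) + 1

We claim T(t) = 2^t(t - 1) + 1 for all t ≥ 1.
When t = 1: T(1) = 1, and the closed form gives 1. They agree.
Inductive step: assume the claim holds for t = k, so T(k) = 2^k(k - 1) + 1.
Then T(k+1) = T(k) + (2^k(k + 1)) = (2^k(k - 1) + 1) + (2^k(k + 1)).
Simplifying, T(k+1) = 2^(k + 1)k + 1 = 2^(k+1)((k+1) - 1) + 1,
which is the closed form with t = k+1.
This completes the induction.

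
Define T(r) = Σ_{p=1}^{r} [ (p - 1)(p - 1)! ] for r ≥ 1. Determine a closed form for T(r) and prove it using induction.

We claim T(r) = r! - 1 for all r ≥ 1.
Base case (r = 1): T(1) = 0, and the closed form gives 0. They agree.
Inductive step: suppose the statement holds for some p ≥ 1, so T(p) = p! - 1.
Then T(p+1) = T(p) + (p·p!) = (p! - 1) + (p·p!).
Simplifying, T(p+1) = (p+1)! - 1,
which is the closed form with r = p+1.
By induction, the statement is established for all r ≥ 1.

T(r) = r! - 1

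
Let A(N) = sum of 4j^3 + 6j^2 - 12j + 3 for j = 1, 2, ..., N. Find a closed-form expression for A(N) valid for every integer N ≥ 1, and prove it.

A(N) = N(N^3 + 4N^2 - 2N - 2)

We claim A(N) = N(N^3 + 4N^2 - 2N - 2) for all N ≥ 1.
When N = 1: A(1) = 1, and the closed form gives 1. They agree.
Inductive step: suppose the statement holds for some j ≥ 1, so A(j) = j(j^3 + 4j^2 - 2j - 2).
Then A(j+1) = A(j) + (4j^3 + 18j^2 + 12j + 1) = (j(j^3 + 4j^2 - 2j - 2)) + (4j^3 + 18j^2 + 12j + 1).
Simplifying, A(j+1) = (j + 1)(j^3 + 7j^2 + 9j + 1) = (j+1)((j+1)^3 + 4(j+1)^2 - 2(j+1) - 2),
which is the closed form with N = j+1.
Hence, by induction on N, the claim holds for every N ≥ 1.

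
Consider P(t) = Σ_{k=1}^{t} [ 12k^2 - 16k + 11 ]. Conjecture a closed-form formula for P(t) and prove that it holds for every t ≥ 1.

We claim P(t) = t(4t^2 - 2t + 5) for all t ≥ 1.
Base case (t = 1): P(1) = 7, and the closed form gives 7. They agree.
Inductive step: suppose the statement holds for some k ≥ 1, so P(k) = k(4k^2 - 2k + 5).
Then P(k+1) = P(k) + (12k^2 + 8k + 7) = (k(4k^2 - 2k + 5)) + (12k^2 + 8k + 7).
Simplifying, P(k+1) = (k + 1)(4k^2 + 6k + 7) = (k+1)(4(k+1)^2 - 2(k+1) + 5),
which is the closed form with t = k+1.
By induction, the statement is established for all t ≥ 1.

P(t) = t(4t^2 - 2t + 5)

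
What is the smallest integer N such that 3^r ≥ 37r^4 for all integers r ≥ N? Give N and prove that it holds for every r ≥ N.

At r = 12: 531441 < 767232, so the inequality fails and N ≥ 13. We prove 3^r ≥ 37r^4 for all r ≥ 13.
When r = 13: 3^r = 1594323 and 37r^4 = 1056757, so 1594323 ≥ 1056757.
Inductive step: suppose the statement holds for some k ≥ 13, so 3^k ≥ 37k^4.
Then 3^(k + 1) = 3·(3^k) ≥ 3·(37k^4).
Also, for k ≥ 13 we have 3·(37k^4) ≥ 37(k+1)^4, since 3 ≥ (1 + 1/k)^4 for all k ≥ 13.
Combining, 3^(k + 1) ≥ 37(k+1)^4.
By induction, the statement is established for all r ≥ 13.
Hence the smallest such N is 13.

N = 13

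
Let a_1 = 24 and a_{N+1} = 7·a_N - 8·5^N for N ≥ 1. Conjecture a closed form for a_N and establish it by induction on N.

Computing the first terms: a_1 = 24, a_2 = 128, a_3 = 696. This suggests a_N = 4·5^N + 4·7^(N - 1).
Base case (N = 1): the formula gives 24 = 24 = a_1.
Suppose the result is true for N = r, so a_r = 4·5^r + 4·7^(r - 1).
Then a_{r+1} = 7·a_r - 8·5^r = 7·(4·5^r + 4·7^(r - 1)) - 8·5^r = 4·5^(r + 1) + 4·7^r = 4·5^(r+1) + 4·7^((r+1) - 1),
which is the claimed formula at N = r+1.
Hence, by induction on N, the claim holds for every N ≥ 1.

a_N = 4·5^N + 4·7^(N - 1)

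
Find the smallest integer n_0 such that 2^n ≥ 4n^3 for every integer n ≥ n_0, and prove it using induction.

At n = 13: 8192 < 8788, so the inequality fails and n_0 ≥ 14. We prove 2^n ≥ 4n^3 for all n ≥ 14.
Base step (n = 14): 2^n = 16384 and 4n^3 = 10976, so 16384 ≥ 10976.
For the inductive step, assume it holds for an arbitrary j ≥ 14, so 2^j ≥ 4j^3.
Then 2^(j + 1) = 2·(2^j) ≥ 2·(4j^3).
Also, for j ≥ 14 we have 2·(4j^3) ≥ 4(j+1)^3, since 2 ≥ (1 + 1/j)^3 for all j ≥ 14.
Combining, 2^(j + 1) ≥ 4(j+1)^3.
Hence, by induction on n, the claim holds for every n ≥ 14.
Hence the smallest such n_0 is 14.

n_0 = 14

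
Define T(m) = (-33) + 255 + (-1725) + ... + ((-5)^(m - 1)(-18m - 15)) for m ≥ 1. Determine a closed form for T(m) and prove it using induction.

We claim T(m) = 3(-5)^m(m + 1) - 3 for all m ≥ 1.
Base step (m = 1): T(1) = -33, and the closed form gives -33. They agree.
Inductive step: assume the claim holds for m = p, so T(p) = 3(-5)^p(p + 1) - 3.
Then T(p+1) = T(p) + ((-5)^p(-18p - 33)) = (3(-5)^p(p + 1) - 3) + ((-5)^p(-18p - 33)).
Simplifying, T(p+1) = -15(-5)^p·p - 30(-5)^p - 3 = 3(-5)^(p+1)((p+1) + 1) - 3,
which is the closed form with m = p+1.
This completes the induction.

T(m) = 3(-5)^m(m + 1) - 3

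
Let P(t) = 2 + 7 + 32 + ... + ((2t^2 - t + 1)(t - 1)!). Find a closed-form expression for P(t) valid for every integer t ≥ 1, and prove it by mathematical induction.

We claim P(t) = (2t + 1)t! - 1 for all t ≥ 1.
Base case (t = 1): P(1) = 2, and the closed form gives 2. They agree.
Inductive step: suppose the statement holds for some m ≥ 1, so P(m) = (2m + 1)m! - 1.
Then P(m+1) = P(m) + ((2m^2 + 3m + 2)m!) = ((2m + 1)m! - 1) + ((2m^2 + 3m + 2)m!).
Simplifying, P(m+1) = (2(m+1) + 1)(m+1)! - 1,
which is the closed form with t = m+1.
This completes the induction.

P(t) = (2t + 1)t! - 1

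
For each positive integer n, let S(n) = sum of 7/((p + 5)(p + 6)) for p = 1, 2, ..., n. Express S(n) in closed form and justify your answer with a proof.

We claim S(n) = 7n/(6(n + 6)) for all n ≥ 1.
When n = 1: S(1) = 1/6, and the closed form gives 1/6. They agree.
Inductive step: assume the claim holds for n = p, so S(p) = 7p/(6(p + 6)).
Then S(p+1) = S(p) + (7/((p + 6)(p + 7))) = (7p/(6(p + 6))) + (7/((p + 6)(p + 7))).
Simplifying, S(p+1) = 7(p + 1)/(6(p + 7)) = 7(p+1)/(6((p+1) + 6)),
which is the closed form with n = p+1.
Hence, by induction on n, the claim holds for every n ≥ 1.

S(n) = 7n/(6(n + 6))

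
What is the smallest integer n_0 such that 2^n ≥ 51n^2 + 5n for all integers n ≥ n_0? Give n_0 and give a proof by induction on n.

n_0 = 14

At n = 13: 8192 < 8684, so the inequality fails and n_0 ≥ 14. We prove 2^n ≥ 51n^2 + 5n for all n ≥ 14.
When n = 14: 2^n = 16384 and 51n^2 + 5n = 10066, so 16384 ≥ 10066.
Suppose the result is true for n = j, so 2^j ≥ 51j^2 + 5j.
Then 2^(j + 1) = 2·(2^j) ≥ 2·(51j^2 + 5j).
Also, for j ≥ 14 we have 2·(51j^2 + 5j) ≥ 51(j+1)^2 + 5(j+1), since 2·(51j^2 + 5j) − (51(j+1)^2 + 5(j+1)) = 51j^2 - 97j - 56, which is nonnegative for all j ≥ 14.
Combining, 2^(j + 1) ≥ 51(j+1)^2 + 5(j+1).
This completes the induction.
Hence the smallest such n_0 is 14.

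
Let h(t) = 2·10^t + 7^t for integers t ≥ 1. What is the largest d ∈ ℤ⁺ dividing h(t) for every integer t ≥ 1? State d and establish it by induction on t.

d = 3

Computing the first values: h(1) = 27 and h(2) = 249; gcd(27, 249) = 3, so d ≤ 3.
We prove 3 | 2·10^t + 7^t for all t ≥ 1 by induction on t.
Base step (t = 1): h(1) = 27 = 3·(9), so 3 | h(1).
Inductive step: suppose the statement holds for some k ≥ 1, i.e. 3 | h(k). Then
h(k+1) − 10·h(k) = (2·10^(k+1) + 7^(k+1)) − 10·(2·10^k + 7^k) = (1)·7^k·(7 − 10) = (-3)·7^k. Since 3 | h(k) by the inductive hypothesis, 3 | 10·h(k); and 3 | -3 since -3 = 3·-1. Therefore 3 | h(k+1).
By the principle of mathematical induction, the result holds for all t ≥ 1.
Therefore the largest such d is 3.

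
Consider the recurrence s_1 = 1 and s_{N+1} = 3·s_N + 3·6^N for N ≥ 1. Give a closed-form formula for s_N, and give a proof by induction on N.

s_N = -5·3^(N - 1) + 6^N

Computing the first terms: s_1 = 1, s_2 = 21, s_3 = 171. This suggests s_N = -5·3^(N - 1) + 6^N.
When N = 1: the formula gives 1 = 1 = s_1.
For the inductive step, assume it holds for an arbitrary p ≥ 1, so s_p = -5·3^(p - 1) + 6^p.
Then s_{p+1} = 3·s_p + 3·6^p = 3·(-5·3^(p - 1) + 6^p) + 3·6^p = -5·3^p + 6^(p + 1) = -5·3^((p+1) - 1) + 6^(p+1),
which is the claimed formula at N = p+1.
This completes the induction.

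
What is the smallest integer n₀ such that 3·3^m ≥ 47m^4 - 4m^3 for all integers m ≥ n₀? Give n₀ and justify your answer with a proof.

At m = 11: 531441 < 682803, so the inequality fails and n₀ ≥ 12. We prove 3·3^m ≥ 47m^4 - 4m^3 for all m ≥ 12.
Base step (m = 12): 3·3^m = 1594323 and 47m^4 - 4m^3 = 967680, so 1594323 ≥ 967680.
Inductive step: suppose the statement holds for some i ≥ 12, so 3·3^i ≥ 47i^4 - 4i^3.
Then 3·3^(i + 1) = 3·(3·3^i) ≥ 3·(47i^4 - 4i^3).
Also, for i ≥ 12 we have 3·(47i^4 - 4i^3) ≥ 47(i+1)^4 - 4(i+1)^3, since 3·(47i^4 - 4i^3) − (47(i+1)^4 - 4(i+1)^3) = 94i^4 - 196i^3 - 270i^2 - 176i - 43, which is nonnegative for all i ≥ 12.
Combining, 3·3^(i + 1) ≥ 47(i+1)^4 - 4(i+1)^3.
By the principle of mathematical induction, the result holds for all m ≥ 12.
Hence the smallest such n₀ is 12.

n₀ = 12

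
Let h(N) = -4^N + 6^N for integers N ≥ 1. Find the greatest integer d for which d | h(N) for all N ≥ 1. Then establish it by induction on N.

Computing the first values: h(1) = 2 and h(2) = 20; gcd(2, 20) = 2, so d ≤ 2.
We prove 2 | -4^N + 6^N for all N ≥ 1 by induction on N.
Base step (N = 1): h(1) = 2 = 2·(1), so 2 | h(1).
Inductive step: suppose the statement holds for some p ≥ 1, i.e. 2 | h(p). Then
6^{p+1} − 4^{p+1} = 6·6^p − 4·4^p = 6·(6^p − 4^p) + (2)·4^p. The first term is divisible by 2 by the inductive hypothesis, and the second term (2)·4^p is divisible by 2 since 2 | 2. Hence 2 | h(p+1).
By the principle of mathematical induction, the result holds for all N ≥ 1.
Therefore the largest such d is 2.

d = 2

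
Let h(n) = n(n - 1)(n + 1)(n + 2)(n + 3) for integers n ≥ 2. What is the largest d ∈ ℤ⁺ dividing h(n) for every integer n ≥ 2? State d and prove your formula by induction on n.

d = 120

Computing the first values: h(2) = 120 and h(3) = 720; gcd(120, 720) = 120, so d ≤ 120.
We prove 120 | n(n - 1)(n + 1)(n + 2)(n + 3) for all n ≥ 2 by induction on n.
Base step (n = 2): h(2) = 120 = 120·(1), so 120 | h(2).
Suppose the result is true for n = p, i.e. 120 | h(p). Then
h(p+1) − h(p) = p·(p+1)·(p+2)·(p+3)·(p+4) − (p-1)·p·(p+1)·(p+2)·(p+3) = p·(p+1)·(p+2)·(p+3)·[(p+4) − (p-1)] = 5·p·(p+1)·(p+2)·(p+3). The product of 4 consecutive integers is divisible by (4)! = 24, so h(p+1) − h(p) is divisible by 5·24 = 120. By the inductive hypothesis 120 | h(p), hence 120 | h(p+1).
This completes the induction.
Therefore the largest such d is 120.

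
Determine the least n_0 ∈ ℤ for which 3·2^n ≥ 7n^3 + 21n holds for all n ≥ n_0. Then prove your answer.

n_0 = 13

At n = 12: 12288 < 12348, so the inequality fails and n_0 ≥ 13. We prove 3·2^n ≥ 7n^3 + 21n for all n ≥ 13.
When n = 13: 3·2^n = 24576 and 7n^3 + 21n = 15652, so 24576 ≥ 15652.
Inductive step: suppose the statement holds for some p ≥ 13, so 3·2^p ≥ 7p^3 + 21p.
Then 3·2^(p + 1) = 2·(3·2^p) ≥ 2·(7p^3 + 21p).
Also, for p ≥ 13 we have 2·(7p^3 + 21p) ≥ 7(p+1)^3 + 21(p+1), since 2·(7p^3 + 21p) − (7(p+1)^3 + 21(p+1)) = 7p^3 - 21p^2 - 28, which is nonnegative for all p ≥ 13.
Combining, 3·2^(p + 1) ≥ 7(p+1)^3 + 21(p+1).
By induction, the statement is established for all n ≥ 13.
Hence the smallest such n_0 is 13.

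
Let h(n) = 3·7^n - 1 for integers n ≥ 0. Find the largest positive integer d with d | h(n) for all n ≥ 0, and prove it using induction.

d = 2

Computing the first values: h(0) = 2 and h(1) = 20; gcd(2, 20) = 2, so d ≤ 2.
We prove 2 | 3·7^n - 1 for all n ≥ 0 by induction on n.
Base case (n = 0): h(0) = 2 = 2·(1), so 2 | h(0).
Inductive step: assume the claim holds for n = r, i.e. 2 | h(r). Then
h(r+1) = 3·7^(r+1) - 1 = 7·(3·7^r - 1) + 6 = 7·h(r) + 6. The first term is divisible by 2 by the inductive hypothesis, and 6 is divisible by 2. Hence 2 | h(r+1).
Hence, by induction on n, the claim holds for every n ≥ 0.
Therefore the largest such d is 2.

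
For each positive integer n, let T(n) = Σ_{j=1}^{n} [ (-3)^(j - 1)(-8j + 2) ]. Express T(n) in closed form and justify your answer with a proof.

We claim T(n) = 2(-3)^n·n for all n ≥ 1.
When n = 1: T(1) = -6, and the closed form gives -6. They agree.
Inductive step: suppose the statement holds for some j ≥ 1, so T(j) = 2(-3)^j·j.
Then T(j+1) = T(j) + ((-3)^j(-8j - 6)) = (2(-3)^j·j) + ((-3)^j(-8j - 6)).
Simplifying, T(j+1) = (-3)^(j + 1)(2j + 2) = 2(-3)^(j+1)·(j+1),
which is the closed form with n = j+1.
This completes the induction.

T(n) = 2(-3)^n·n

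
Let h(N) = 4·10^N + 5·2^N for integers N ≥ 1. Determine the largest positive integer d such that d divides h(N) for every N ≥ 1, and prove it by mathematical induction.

Computing the first values: h(1) = 50 and h(2) = 420; gcd(50, 420) = 10, so d ≤ 10.
We prove 10 | 4·10^N + 5·2^N for all N ≥ 1 by induction on N.
Base case (N = 1): h(1) = 50 = 10·(5), so 10 | h(1).
Inductive step: suppose the statement holds for some i ≥ 1, i.e. 10 | h(i). Then
h(i+1) − 10·h(i) = (4·10^(i+1) + 5·2^(i+1)) − 10·(4·10^i + 5·2^i) = (5)·2^i·(2 − 10) = (-40)·2^i. Since 10 | h(i) by the inductive hypothesis, 10 | 10·h(i); and 10 | -40 since -40 = 10·-4. Therefore 10 | h(i+1).
This completes the induction.
Therefore the largest such d is 10.

d = 10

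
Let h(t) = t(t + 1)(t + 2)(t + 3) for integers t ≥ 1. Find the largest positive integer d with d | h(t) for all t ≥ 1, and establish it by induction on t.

d = 24

Computing the first values: h(1) = 24 and h(2) = 120; gcd(24, 120) = 24, so d ≤ 24.
We prove 24 | t(t + 1)(t + 2)(t + 3) for all t ≥ 1 by induction on t.
For the base case t = 1: h(1) = 24 = 24·(1), so 24 | h(1).
Inductive step: suppose the statement holds for some m ≥ 1, i.e. 24 | h(m). Then
h(m+1) − h(m) = (m+1)·(m+2)·(m+3)·(m+4) − m·(m+1)·(m+2)·(m+3) = (m+1)·(m+2)·(m+3)·[(m+4) − m] = 4·(m+1)·(m+2)·(m+3). The product of 3 consecutive integers is divisible by (3)! = 6, so h(m+1) − h(m) is divisible by 4·6 = 24. By the inductive hypothesis 24 | h(m), hence 24 | h(m+1).
This completes the induction.
Therefore the largest such d is 24.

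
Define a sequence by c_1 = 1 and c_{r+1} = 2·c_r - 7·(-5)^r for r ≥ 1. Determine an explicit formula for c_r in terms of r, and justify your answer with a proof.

c_r = (-5)^r + 3·2^r

Computing the first terms: c_1 = 1, c_2 = 37, c_3 = -101. This suggests c_r = (-5)^r + 3·2^r.
Base case (r = 1): the formula gives 1 = 1 = c_1.
For the inductive step, assume it holds for an arbitrary i ≥ 1, so c_i = (-5)^i + 3·2^i.
Then c_{i+1} = 2·c_i - 7·(-5)^i = 2·((-5)^i + 3·2^i) - 7·(-5)^i = (-5)^(i + 1) + 3·2^(i + 1),
which is the claimed formula at r = i+1.
By the principle of mathematical induction, the result holds for all r ≥ 1.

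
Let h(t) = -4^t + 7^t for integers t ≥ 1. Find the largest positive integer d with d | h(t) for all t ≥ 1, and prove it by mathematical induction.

d = 3

Computing the first values: h(1) = 3 and h(2) = 33; gcd(3, 33) = 3, so d ≤ 3.
We prove 3 | -4^t + 7^t for all t ≥ 1 by induction on t.
Base step (t = 1): h(1) = 3 = 3·(1), so 3 | h(1).
Suppose the result is true for t = m, i.e. 3 | h(m). Then
7^{m+1} − 4^{m+1} = 7·7^m − 4·4^m = 7·(7^m − 4^m) + (3)·4^m. The first term is divisible by 3 by the inductive hypothesis, and the second term (3)·4^m is divisible by 3 since 3 | 3. Hence 3 | h(m+1).
By the principle of mathematical induction, the result holds for all t ≥ 1.
Therefore the largest such d is 3.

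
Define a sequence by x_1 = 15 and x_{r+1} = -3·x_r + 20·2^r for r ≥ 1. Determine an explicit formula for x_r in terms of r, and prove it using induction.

x_r = 7(-3)^(r - 1) + 2^(r + 2)

Computing the first terms: x_1 = 15, x_2 = -5, x_3 = 95. This suggests x_r = 7(-3)^(r - 1) + 2^(r + 2).
Base case (r = 1): the formula gives 15 = 15 = x_1.
Inductive step: assume the claim holds for r = m, so x_m = 7(-3)^(m - 1) + 2^(m + 2).
Then x_{m+1} = -3·x_m + 20·2^m = -3·(7(-3)^(m - 1) + 2^(m + 2)) + 20·2^m = 7(-3)^m + 2^(m + 3) = 7(-3)^((m+1) - 1) + 2^((m+1) + 2),
which is the claimed formula at r = m+1.
By induction, the statement is established for all r ≥ 1.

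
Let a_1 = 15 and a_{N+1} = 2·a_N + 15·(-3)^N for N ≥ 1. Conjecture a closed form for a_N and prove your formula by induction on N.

a_N = (-3)^(N + 1) + 3·2^N

Computing the first terms: a_1 = 15, a_2 = -15, a_3 = 105. This suggests a_N = (-3)^(N + 1) + 3·2^N.
Base step (N = 1): the formula gives 15 = 15 = a_1.
Suppose the result is true for N = r, so a_r = (-3)^(r + 1) + 3·2^r.
Then a_{r+1} = 2·a_r + 15·(-3)^r = 2·((-3)^(r + 1) + 3·2^r) + 15·(-3)^r = (-3)^(r + 2) + 3·2^(r + 1) = (-3)^((r+1) + 1) + 3·2^(r+1),
which is the claimed formula at N = r+1.
By induction, the statement is established for all N ≥ 1.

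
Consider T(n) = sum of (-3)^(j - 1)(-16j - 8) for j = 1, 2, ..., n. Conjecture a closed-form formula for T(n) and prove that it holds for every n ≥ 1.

T(n) = (-3)^n(4n + 3) - 3

We claim T(n) = (-3)^n(4n + 3) - 3 for all n ≥ 1.
For the base case n = 1: T(1) = -24, and the closed form gives -24. They agree.
For the inductive step, assume it holds for an arbitrary j ≥ 1, so T(j) = (-3)^j(4j + 3) - 3.
Then T(j+1) = T(j) + ((-3)^j(-16j - 24)) = ((-3)^j(4j + 3) - 3) + ((-3)^j(-16j - 24)).
Simplifying, T(j+1) = -12(-3)^j·j - 21(-3)^j - 3 = (-3)^(j+1)(4(j+1) + 3) - 3,
which is the closed form with n = j+1.
This completes the induction.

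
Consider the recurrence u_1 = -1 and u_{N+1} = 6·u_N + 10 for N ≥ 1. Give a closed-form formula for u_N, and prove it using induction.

Computing the first terms: u_1 = -1, u_2 = 4, u_3 = 34. This suggests u_N = 6^(N - 1) - 2.
Base case (N = 1): the formula gives -1 = -1 = u_1.
Inductive step: assume the claim holds for N = i, so u_i = 6^(i - 1) - 2.
Then u_{i+1} = 6·u_i + 10 = 6·(6^(i - 1) - 2) + 10 = 6^i - 2 = 6^((i+1) - 1) - 2,
which is the claimed formula at N = i+1.
By induction, the statement is established for all N ≥ 1.

u_N = 6^(N - 1) - 2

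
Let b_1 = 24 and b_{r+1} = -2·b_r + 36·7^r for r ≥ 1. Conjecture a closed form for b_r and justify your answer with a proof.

b_r = -(-2)^(r + 1) + 4·7^r

Computing the first terms: b_1 = 24, b_2 = 204, b_3 = 1356. This suggests b_r = -(-2)^(r + 1) + 4·7^r.
For the base case r = 1: the formula gives 24 = 24 = b_1.
Suppose the result is true for r = i, so b_i = -(-2)^(i + 1) + 4·7^i.
Then b_{i+1} = -2·b_i + 36·7^i = -2·(-(-2)^(i + 1) + 4·7^i) + 36·7^i = -(-2)^(i + 2) + 4·7^(i + 1) = -(-2)^((i+1) + 1) + 4·7^(i+1),
which is the claimed formula at r = i+1.
By the principle of mathematical induction, the result holds for all r ≥ 1.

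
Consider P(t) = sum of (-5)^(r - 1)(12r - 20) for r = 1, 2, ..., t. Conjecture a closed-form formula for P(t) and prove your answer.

We claim P(t) = (-5)^t(-2t + 3) - 3 for all t ≥ 1.
When t = 1: P(1) = -8, and the closed form gives -8. They agree.
Inductive step: suppose the statement holds for some r ≥ 1, so P(r) = (-5)^r(-2r + 3) - 3.
Then P(r+1) = P(r) + ((-5)^r(12r - 8)) = ((-5)^r(-2r + 3) - 3) + ((-5)^r(12r - 8)).
Simplifying, P(r+1) = 10(-5)^r·r - 5(-5)^r - 3 = (-5)^(r+1)(-2(r+1) + 3) - 3,
which is the closed form with t = r+1.
This completes the induction.

P(t) = (-5)^t(-2t + 3) - 3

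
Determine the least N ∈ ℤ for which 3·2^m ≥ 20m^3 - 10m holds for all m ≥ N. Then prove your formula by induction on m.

At m = 14: 49152 < 54740, so the inequality fails and N ≥ 15. We prove 3·2^m ≥ 20m^3 - 10m for all m ≥ 15.
For the base case m = 15: 3·2^m = 98304 and 20m^3 - 10m = 67350, so 98304 ≥ 67350.
Inductive step: assume the claim holds for m = j, so 3·2^j ≥ 20j^3 - 10j.
Then 3·2^(j + 1) = 2·(3·2^j) ≥ 2·(20j^3 - 10j).
Also, for j ≥ 15 we have 2·(20j^3 - 10j) ≥ 20(j+1)^3 - 10(j+1), since 2·(20j^3 - 10j) − (20(j+1)^3 - 10(j+1)) = 20j^3 - 60j^2 - 70j - 10, which is nonnegative for all j ≥ 15.
Combining, 3·2^(j + 1) ≥ 20(j+1)^3 - 10(j+1).
By induction, the statement is established for all m ≥ 15.
Hence the smallest such N is 15.

N = 15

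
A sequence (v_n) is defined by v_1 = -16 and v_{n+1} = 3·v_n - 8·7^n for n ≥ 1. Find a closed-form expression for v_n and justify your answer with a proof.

v_n = -2·3^(n - 1) - 2·7^n

Computing the first terms: v_1 = -16, v_2 = -104, v_3 = -704. This suggests v_n = -2·3^(n - 1) - 2·7^n.
For the base case n = 1: the formula gives -16 = -16 = v_1.
For the inductive step, assume it holds for an arbitrary i ≥ 1, so v_i = -2·3^(i - 1) - 2·7^i.
Then v_{i+1} = 3·v_i - 8·7^i = 3·(-2·3^(i - 1) - 2·7^i) - 8·7^i = -2·3^i - 2·7^(i + 1) = -2·3^((i+1) - 1) - 2·7^(i+1),
which is the claimed formula at n = i+1.
This completes the induction.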